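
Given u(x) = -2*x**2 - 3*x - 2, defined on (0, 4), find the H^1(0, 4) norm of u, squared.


||u||_{H^1}^2 = 13156/5

The H^1 norm (squared) on an interval (0, L) is
  ||u||_{H^1}^2 = ∫_0^L u(x)^2 dx + ∫_0^L u'(x)^2 dx.
Compute u'(x) = -4*x - 3.
Then u(x)^2 = 4*x**4 + 12*x**3 + 17*x**2 + 12*x + 4 and u'(x)^2 = 16*x**2 + 24*x + 9.
Integrate each monomial from 0 to 4 using ∫_0^4 c·x^n dx = c·4^(n+1)/(n+1):
  ∫_0^4 u(x)^2 dx = ∫_0^4 (4*x^4 + 12*x^3 + 17*x^2 + 12*x + 4) dx. Term by term:
    ∫_0^4 4*x^4 dx = 4096/5;  ∫_0^4 12*x^3 dx = 768;  ∫_0^4 17*x^2 dx = 1088/3;
    ∫_0^4 12*x dx = 96;  ∫_0^4 4 dx = 16.
  Sum: 4096/5 + 768 + 1088/3 + 96 + 16 = 30928/15.
  ∫_0^4 u'(x)^2 dx = ∫_0^4 (16*x^2 + 24*x + 9) dx. Term by term:
    ∫_0^4 16*x^2 dx = 1024/3;  ∫_0^4 24*x dx = 192;  ∫_0^4 9 dx = 36.
  Sum: 1024/3 + 192 + 36 = 1708/3.
Adding: ||u||_{H^1}^2 = 30928/15 + 1708/3 = 13156/5.


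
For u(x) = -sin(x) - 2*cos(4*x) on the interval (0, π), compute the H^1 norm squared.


||u||_{H^1(0,π)}^2 = -136/15 + 35*π

u'(x) = 8*sin(4*x) - cos(x).
Expand u² and (u')² and integrate term by term on (0, π), using: for integers n ≥ 1, ∫_0^π sin²(nx) dx = ∫_0^π cos²(nx) dx = π/2; for n ≠ n', ∫_0^π sin(nx)sin(n'x) dx = ∫_0^π cos(nx)cos(n'x) dx = 0; and by product-to-sum, ∫_0^π sin(nx)cos(n'x) dx = ½∫_0^π [sin((n+n')x) + sin((n−n')x)] dx, which is 0 when n+n' is even and 2n/(n²−n'²) when n+n' is odd (it need not vanish on (0, π)).
  u² squared terms: (-1)²·∫sin(x)² dx = 1·π/2 = π/2;  (-2)²·∫cos(4x)² dx = 4·π/2 = 2*π.
  u² cross terms: 2·(-1)·(-2)·∫sin(x)·cos(4x) dx = 4·(-2/15) = -8/15.
  So ∫_0^π u² dx = π/2 + 2*π − 8/15 = -8/15 + 5*π/2.
  (u')² squared terms: (-1)²·∫cos(x)² dx = 1·π/2 = π/2;  (8)²·∫sin(4x)² dx = 64·π/2 = 32*π.
  (u')² cross terms: 2·(-1)·(8)·∫cos(x)·sin(4x) dx = -16·(8/15) = -128/15.
  So ∫_0^π (u')² dx = π/2 + 32*π − 128/15 = -128/15 + 65*π/2.
||u||_{H^1}^2 = (-8/15 + 5*π/2) + (-128/15 + 65*π/2) = -136/15 + 35*π.


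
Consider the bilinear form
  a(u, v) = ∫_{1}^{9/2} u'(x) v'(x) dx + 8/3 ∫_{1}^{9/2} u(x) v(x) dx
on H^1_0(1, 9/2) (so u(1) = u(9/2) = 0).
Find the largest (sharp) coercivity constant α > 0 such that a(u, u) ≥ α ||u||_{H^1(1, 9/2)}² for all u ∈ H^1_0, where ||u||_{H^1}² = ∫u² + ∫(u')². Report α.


α = 1

Coercivity of a(·,·) on H^1_0(1, 9/2) means a(u, u) ≥ α ||u||_{H^1}² for every u ∈ H^1_0.
The interval has length L = 7/2, and Poincaré/coercivity depend only on L. Here a(u, u) = ∫(u')² + (8/3)·∫u².
Here c = 8/3 ≥ 1, so a(u,u) = ∫(u')² + c∫u² ≥ ∫(u')² + ∫u² = ||u||_{H^1}², i.e. α = 1 works. No larger α is possible: a(u,u) ≥ α||u||_{H^1}² means (1−α)∫(u')² ≥ (α−c)∫u², and for the modes u_n = sin(nπ(x−x₀)/L) (x₀ the left endpoint) one has ∫u_n²/∫(u_n')² = (L/(nπ))² → 0, so a(u_n,u_n)/||u_n||_{H^1}² → 1. Hence the optimal constant is α = 1.
Therefore α = 1.


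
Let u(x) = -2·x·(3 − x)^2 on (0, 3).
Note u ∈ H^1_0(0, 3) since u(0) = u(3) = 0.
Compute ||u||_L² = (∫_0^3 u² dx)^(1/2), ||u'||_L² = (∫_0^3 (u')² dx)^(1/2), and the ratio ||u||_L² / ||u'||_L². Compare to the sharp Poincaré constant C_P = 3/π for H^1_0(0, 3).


||u||_L² / ||u'||_L² = 3*sqrt(14)/14 < C_P = 3/π.

u(x) = -2·x·(3 − x)^2, so u'(x) = 6*(1 - x)*(x - 3).
u(x) = -2·x·(3 − x)^2 vanishes at x = 0 and x = 3, so u ∈ H^1_0(0, 3). Differentiate via the product rule and integrate the resulting polynomials term by term.
  ∫_0^3 u² dx = ∫_0^3 (4*x^6 - 48*x^5 + 216*x^4 - 432*x^3 + 324*x^2) dx. Term by term:
    ∫_0^3 4*x^6 dx = 8748/7;  ∫_0^3 -48*x^5 dx = -5832;  ∫_0^3 216*x^4 dx = 52488/5;
    ∫_0^3 -432*x^3 dx = -8748;  ∫_0^3 324*x^2 dx = 2916.
  Sum: 8748/7 − 5832 + 52488/5 − 8748 + 2916 = 2916/35.
  ∫_0^3 (u')² dx = ∫_0^3 (36*x^4 - 288*x^3 + 792*x^2 - 864*x + 324) dx. Term by term:
    ∫_0^3 36*x^4 dx = 8748/5;  ∫_0^3 -288*x^3 dx = -5832;  ∫_0^3 792*x^2 dx = 7128;
    ∫_0^3 -864*x dx = -3888;  ∫_0^3 324 dx = 972.
  Sum: 8748/5 − 5832 + 7128 − 3888 + 972 = 648/5.
∫_0^3 u² dx = 2916/35, so ||u||_L² = 54*sqrt(35)/35.
∫_0^3 (u')² dx = 648/5, so ||u'||_L² = 18*sqrt(10)/5.
Ratio ||u||_L² / ||u'||_L² = 3*sqrt(14)/14.
Sharp Poincaré constant on H^1_0(0, 3) is C_P = L/π = 3/π, achieved by sin(π/3·x).
A polynomial bump cannot attain the sharp Poincaré constant (only the first sine eigenfunction does), so the ratio is strictly less than C_P, consistent with ||u||_L² ≤ C_P ||u'||_L².


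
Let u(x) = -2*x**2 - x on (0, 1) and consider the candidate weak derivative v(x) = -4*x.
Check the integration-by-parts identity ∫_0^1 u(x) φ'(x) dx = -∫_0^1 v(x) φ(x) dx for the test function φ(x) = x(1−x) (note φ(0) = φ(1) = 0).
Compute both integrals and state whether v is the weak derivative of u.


LHS = 1/2, RHS = 1/3. No, v is not the weak derivative of u.

u(x) = -2*x**2 - x, classical derivative u'(x) = -4*x - 1.
φ(x) = x(1−x), so φ'(x) = 1 - 2*x.
Note φ(0) = φ(1) = 0, so the boundary term u·φ vanishes.
LHS = ∫_0^1 u(x) φ'(x) dx = ∫_0^1 (4*x^3 - x) dx. Term by term:
  ∫_0^1 4*x^3 dx = 1;  ∫_0^1 -x dx = -1/2.
Sum: 1 − 1/2 = 1/2.
So LHS = 1/2.
∫_0^1 v(x) φ(x) dx = ∫_0^1 (4*x^3 - 4*x^2) dx. Term by term:
  ∫_0^1 4*x^3 dx = 1;  ∫_0^1 -4*x^2 dx = -4/3.
Sum: 1 − 4/3 = -1/3.
So RHS = -∫_0^1 v(x) φ(x) dx = 1/3.
LHS − RHS = 1/6 ≠ 0, so the identity fails.
(For a valid weak derivative the identity must hold for EVERY test function, in particular this one. The failure shows v is NOT the weak derivative of u.)
Correct weak derivative would be u'(x) = -4*x - 1.


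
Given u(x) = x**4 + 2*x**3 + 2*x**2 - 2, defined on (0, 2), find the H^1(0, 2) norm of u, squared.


||u||_{H^1}^2 = 581368/315

The H^1 norm (squared) on an interval (0, L) is
  ||u||_{H^1}^2 = ∫_0^L u(x)^2 dx + ∫_0^L u'(x)^2 dx.
Compute u'(x) = 4*x**3 + 6*x**2 + 4*x.
Then u(x)^2 = x**8 + 4*x**7 + 8*x**6 + 8*x**5 - 8*x**3 - 8*x**2 + 4 and u'(x)^2 = 16*x**6 + 48*x**5 + 68*x**4 + 48*x**3 + 16*x**2.
Integrate each monomial from 0 to 2 using ∫_0^2 c·x^n dx = c·2^(n+1)/(n+1):
  ∫_0^2 u(x)^2 dx = ∫_0^2 (x^8 + 4*x^7 + 8*x^6 + 8*x^5 - 8*x^3 - 8*x^2 + 4) dx. Term by term:
    ∫_0^2 x^8 dx = 512/9;  ∫_0^2 4*x^7 dx = 128;  ∫_0^2 8*x^6 dx = 1024/7;
    ∫_0^2 8*x^5 dx = 256/3;  ∫_0^2 -8*x^3 dx = -32;  ∫_0^2 -8*x^2 dx = -64/3;
    ∫_0^2 4 dx = 8.
  Sum: 512/9 + 128 + 1024/7 + 256/3 − 32 − 64/3 + 8 = 23384/63.
  ∫_0^2 u'(x)^2 dx = ∫_0^2 (16*x^6 + 48*x^5 + 68*x^4 + 48*x^3 + 16*x^2) dx. Term by term:
    ∫_0^2 16*x^6 dx = 2048/7;  ∫_0^2 48*x^5 dx = 512;  ∫_0^2 68*x^4 dx = 2176/5;
    ∫_0^2 48*x^3 dx = 192;  ∫_0^2 16*x^2 dx = 128/3.
  Sum: 2048/7 + 512 + 2176/5 + 192 + 128/3 = 154816/105.
Adding: ||u||_{H^1}^2 = 23384/63 + 154816/105 = 581368/315.


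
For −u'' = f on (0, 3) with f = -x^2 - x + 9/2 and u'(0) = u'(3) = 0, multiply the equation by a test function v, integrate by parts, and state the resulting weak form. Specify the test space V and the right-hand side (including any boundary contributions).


V = H^1(0, 3) (no boundary constraint on v; u is determined up to an additive constant); weak form: ∫_0^3 u'v' dx = ∫_0^3 (-x^2 - x + 9/2) v dx for all v ∈ V.

Multiply both sides by a test function v and integrate from 0 to 3:
  ∫_0^3 −u''(x) v(x) dx = ∫_0^3 f(x) v(x) dx.
Integrate the LHS by parts once:
  ∫_0^3 −u'' v dx = −[u'(x) v(x)]_0^3 + ∫_0^3 u'(x) v'(x) dx.
Thus ∫_0^3 u'(x) v'(x) dx = ∫_0^3 f(x) v(x) dx + [u'(x) v(x)]_0^3.
Choose V so that boundary terms are either known or forced to vanish.
u has homogeneous Neumann: u'(0) = u'(3) = 0. So [u' v]_0^3 = 0·v(3) − 0·v(0) = 0 for any v; take V = H^1(0, 3).
Weak formulation: find u (satisfying any essential BC) such that ∫_0^3 u'(x) v'(x) dx = ∫_0^3 f v dx for all v ∈ V (homogeneous Neumann, so boundary terms vanish).
Substituting f(x) = -x^2 - x + 9/2, the right-hand side is ∫_0^3 (-x^2 - x + 9/2) v dx.
Compatibility check (pure Neumann): taking v ≡ 1 ∈ V gives 0 = ∫_0^3 f dx + (0) − (0), i.e. ∫_0^3 f dx must equal u'(0) − u'(3) = 0. Indeed ∫_0^3 (-x^2 - x + 9/2) dx = 0, so the data are compatible. The solution is then unique only up to an additive constant (fix it e.g. by requiring ∫_0^3 u dx = 0).


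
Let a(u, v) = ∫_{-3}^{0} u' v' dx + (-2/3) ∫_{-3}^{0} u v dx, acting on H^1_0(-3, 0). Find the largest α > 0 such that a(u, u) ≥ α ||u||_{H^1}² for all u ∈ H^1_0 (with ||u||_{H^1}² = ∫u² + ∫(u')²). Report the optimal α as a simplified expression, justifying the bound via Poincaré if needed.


α = (-6 + π^2)/(9 + π^2)

Coercivity of a(·,·) on H^1_0(-3, 0) means a(u, u) ≥ α ||u||_{H^1}² for every u ∈ H^1_0.
The interval has length L = 3, and Poincaré/coercivity depend only on L. Here a(u, u) = ∫(u')² + (-2/3)·∫u².
Here c = -2/3 < 0 with |c| < (π/L)² = π^2/9, so coercivity still holds. The condition a(u,u) ≥ α||u||_{H^1}² reads (1−α)∫(u')² ≥ (α−c)∫u². Any admissible α is ≤ 1 (rapidly oscillating u have ∫u²/∫(u')² → 0), and α = 1 would force 0 ≥ (1−c)∫u², impossible since c < 1; so 1−α > 0. By the sharp Poincaré inequality on H^1_0 of an interval of length L, ∫(u')² ≥ (π/L)²∫u² with equality for the first sine mode sin(π(x−x₀)/L) (x₀ the left endpoint), so the inequality holds for all u iff (1−α)(π/L)² ≥ α − c, i.e. α ≤ ((π/L)² + c)/((π/L)² + 1) = (1 + c(L/π)²)/(1 + (L/π)²). (Direct route, valid since c ≤ 0: Poincaré gives c∫u² ≥ c(L/π)²∫(u')², so a(u,u) ≥ (1 + c(L/π)²)∫(u')², while ||u||_{H^1}² ≤ (1 + (L/π)²)∫(u')²; dividing yields the same α.) With (π/L)² = π^2/9 and c = -2/3, the largest admissible constant is α = ((π/L)² + c)/((π/L)² + 1).
Simplifying, α = (-6 + π^2)/(9 + π^2).


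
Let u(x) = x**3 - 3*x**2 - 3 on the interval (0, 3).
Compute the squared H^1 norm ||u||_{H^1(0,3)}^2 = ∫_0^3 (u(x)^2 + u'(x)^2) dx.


||u||_{H^1}^2 = 8451/70

The H^1 norm (squared) on an interval (0, L) is
  ||u||_{H^1}^2 = ∫_0^L u(x)^2 dx + ∫_0^L u'(x)^2 dx.
Compute u'(x) = 3*x**2 - 6*x.
Then u(x)^2 = x**6 - 6*x**5 + 9*x**4 - 6*x**3 + 18*x**2 + 9 and u'(x)^2 = 9*x**4 - 36*x**3 + 36*x**2.
Integrate each monomial from 0 to 3 using ∫_0^3 c·x^n dx = c·3^(n+1)/(n+1):
  ∫_0^3 u(x)^2 dx = ∫_0^3 (x^6 - 6*x^5 + 9*x^4 - 6*x^3 + 18*x^2 + 9) dx. Term by term:
    ∫_0^3 x^6 dx = 2187/7;  ∫_0^3 -6*x^5 dx = -729;  ∫_0^3 9*x^4 dx = 2187/5;
    ∫_0^3 -6*x^3 dx = -243/2;  ∫_0^3 18*x^2 dx = 162;  ∫_0^3 9 dx = 27.
  Sum: 2187/7 − 729 + 2187/5 − 243/2 + 162 + 27 = 6183/70.
  ∫_0^3 u'(x)^2 dx = ∫_0^3 (9*x^4 - 36*x^3 + 36*x^2) dx. Term by term:
    ∫_0^3 9*x^4 dx = 2187/5;  ∫_0^3 -36*x^3 dx = -729;  ∫_0^3 36*x^2 dx = 324.
  Sum: 2187/5 − 729 + 324 = 162/5.
Adding: ||u||_{H^1}^2 = 6183/70 + 162/5 = 8451/70.


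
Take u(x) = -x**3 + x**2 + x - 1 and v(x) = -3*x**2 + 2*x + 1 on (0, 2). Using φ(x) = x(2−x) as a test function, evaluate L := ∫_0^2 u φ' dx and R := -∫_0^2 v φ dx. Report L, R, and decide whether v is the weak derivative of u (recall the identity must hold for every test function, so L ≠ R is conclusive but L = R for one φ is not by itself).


LHS = 4/5, RHS = 4/5. Yes, v = u' weakly.

u(x) = -x**3 + x**2 + x - 1, classical derivative u'(x) = -3*x**2 + 2*x + 1.
φ(x) = x(2−x), so φ'(x) = 2 - 2*x.
Note φ(0) = φ(2) = 0, so the boundary term u·φ vanishes.
LHS = ∫_0^2 u(x) φ'(x) dx = ∫_0^2 (2*x^4 - 4*x^3 + 4*x - 2) dx. Term by term:
  ∫_0^2 2*x^4 dx = 64/5;  ∫_0^2 -4*x^3 dx = -16;  ∫_0^2 4*x dx = 8;
  ∫_0^2 -2 dx = -4.
Sum: 64/5 − 16 + 8 − 4 = 4/5.
So LHS = 4/5.
∫_0^2 v(x) φ(x) dx = ∫_0^2 (3*x^4 - 8*x^3 + 3*x^2 + 2*x) dx. Term by term:
  ∫_0^2 3*x^4 dx = 96/5;  ∫_0^2 -8*x^3 dx = -32;  ∫_0^2 3*x^2 dx = 8;
  ∫_0^2 2*x dx = 4.
Sum: 96/5 − 32 + 8 + 4 = -4/5.
So RHS = -∫_0^2 v(x) φ(x) dx = 4/5.
LHS = RHS, so the identity holds for this test φ.
Moreover u is smooth here and v(x) = u'(x) = -3*x**2 + 2*x + 1 pointwise, so the identity holds for every test function. Hence v is the weak derivative of u.


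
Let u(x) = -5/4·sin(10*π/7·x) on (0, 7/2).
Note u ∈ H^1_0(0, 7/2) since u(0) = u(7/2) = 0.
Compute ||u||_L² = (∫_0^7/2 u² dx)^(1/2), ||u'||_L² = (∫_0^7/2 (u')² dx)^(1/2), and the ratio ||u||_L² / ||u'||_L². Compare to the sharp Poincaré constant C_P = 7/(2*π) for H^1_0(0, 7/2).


||u||_L² / ||u'||_L² = 7/(10*π) < C_P = 7/(2*π).

u(x) = -5/4·sin(10*π/7·x), so u'(x) = -25*π*cos(10*π*x/7)/14.
Writing u(x) = A·sin(kπx/L) with A = -5/4 and k = 5, use ∫_0^L sin²(kπx/L) dx = L/2 and ∫_0^L cos²(kπx/L) dx = L/2.
u² = 25/16·sin²(10*π/7·x) and (u')² = 625*π^2/196·cos²(10*π/7·x), and each of sin², cos² integrates to L/2 = 7/4 over (0, 7/2).
∫_0^7/2 u² dx = 175/64, so ||u||_L² = 5*sqrt(7)/8.
∫_0^7/2 (u')² dx = 625*π^2/112, so ||u'||_L² = 25*sqrt(7)*π/28.
Ratio ||u||_L² / ||u'||_L² = 7/(10*π).
Sharp Poincaré constant on H^1_0(0, 7/2) is C_P = L/π = 7/(2*π), achieved by sin(2*π/7·x).
This is the k = 5 harmonic; the ratio L/(kπ) is strictly less than C_P = L/π, consistent with the sharp inequality ||u||_L² ≤ C_P ||u'||_L².


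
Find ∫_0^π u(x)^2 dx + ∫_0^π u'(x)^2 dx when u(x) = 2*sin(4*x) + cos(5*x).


||u||_{H^1(0,π)}^2 = -832/9 + 47*π

u'(x) = -5*sin(5*x) + 8*cos(4*x).
Expand u² and (u')² and integrate term by term on (0, π), using: for integers n ≥ 1, ∫_0^π sin²(nx) dx = ∫_0^π cos²(nx) dx = π/2; for n ≠ n', ∫_0^π sin(nx)sin(n'x) dx = ∫_0^π cos(nx)cos(n'x) dx = 0; and by product-to-sum, ∫_0^π sin(nx)cos(n'x) dx = ½∫_0^π [sin((n+n')x) + sin((n−n')x)] dx, which is 0 when n+n' is even and 2n/(n²−n'²) when n+n' is odd (it need not vanish on (0, π)).
  u² squared terms: (2)²·∫sin(4x)² dx = 4·π/2 = 2*π;  (1)²·∫cos(5x)² dx = 1·π/2 = π/2.
  u² cross terms: 2·(2)·(1)·∫sin(4x)·cos(5x) dx = 4·(-8/9) = -32/9.
  So ∫_0^π u² dx = 2*π + π/2 − 32/9 = -32/9 + 5*π/2.
  (u')² squared terms: (-5)²·∫sin(5x)² dx = 25·π/2 = 25*π/2;  (8)²·∫cos(4x)² dx = 64·π/2 = 32*π.
  (u')² cross terms: 2·(-5)·(8)·∫sin(5x)·cos(4x) dx = -80·(10/9) = -800/9.
  So ∫_0^π (u')² dx = 25*π/2 + 32*π − 800/9 = -800/9 + 89*π/2.
||u||_{H^1}^2 = (-32/9 + 5*π/2) + (-800/9 + 89*π/2) = -832/9 + 47*π.


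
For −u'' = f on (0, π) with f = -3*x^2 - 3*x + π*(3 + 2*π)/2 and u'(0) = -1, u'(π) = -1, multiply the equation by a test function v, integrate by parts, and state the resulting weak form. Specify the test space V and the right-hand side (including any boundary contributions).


V = H^1(0, π) (v unrestricted at boundary; u is determined up to an additive constant); weak form: ∫_0^π u'v' dx = ∫_0^π (-3*x^2 - 3*x + π*(3 + 2*π)/2) v dx − v(π) + v(0) for all v ∈ V.

Multiply both sides by a test function v and integrate from 0 to π:
  ∫_0^π −u''(x) v(x) dx = ∫_0^π f(x) v(x) dx.
Integrate the LHS by parts once:
  ∫_0^π −u'' v dx = −[u'(x) v(x)]_0^π + ∫_0^π u'(x) v'(x) dx.
Thus ∫_0^π u'(x) v'(x) dx = ∫_0^π f(x) v(x) dx + [u'(x) v(x)]_0^π.
Choose V so that boundary terms are either known or forced to vanish.
u has inhomogeneous Neumann u'(0) = -1, u'(π) = -1. [u' v]_0^π = (-1)·v(π) − (-1)·v(0) = − v(π) + v(0). Take V = H^1(0, π); boundary term becomes part of RHS.
Weak formulation: find u (satisfying any essential BC) such that ∫_0^π u'(x) v'(x) dx = ∫_0^π f v dx − v(π) + v(0) for all v ∈ V (Neumann data are natural BCs: they enter the RHS as boundary terms).
Substituting f(x) = -3*x^2 - 3*x + π*(3 + 2*π)/2, the right-hand side is ∫_0^π (-3*x^2 - 3*x + π*(3 + 2*π)/2) v dx − v(π) + v(0).
Compatibility check (pure Neumann): taking v ≡ 1 ∈ V gives 0 = ∫_0^π f dx + (-1) − (-1), i.e. ∫_0^π f dx must equal u'(0) − u'(π) = 0. Indeed ∫_0^π (-3*x^2 - 3*x + π*(3 + 2*π)/2) dx = 0, so the data are compatible. The solution is then unique only up to an additive constant (fix it e.g. by requiring ∫_0^π u dx = 0).


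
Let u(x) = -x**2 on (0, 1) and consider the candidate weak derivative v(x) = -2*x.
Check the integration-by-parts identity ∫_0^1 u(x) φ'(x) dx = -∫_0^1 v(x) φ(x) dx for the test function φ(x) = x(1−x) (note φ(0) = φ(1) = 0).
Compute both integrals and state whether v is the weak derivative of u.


LHS = 1/6, RHS = 1/6. Yes, v = u' weakly.

u(x) = -x**2, classical derivative u'(x) = -2*x.
φ(x) = x(1−x), so φ'(x) = 1 - 2*x.
Note φ(0) = φ(1) = 0, so the boundary term u·φ vanishes.
LHS = ∫_0^1 u(x) φ'(x) dx = ∫_0^1 (2*x^3 - x^2) dx. Term by term:
  ∫_0^1 2*x^3 dx = 1/2;  ∫_0^1 -x^2 dx = -1/3.
Sum: 1/2 − 1/3 = 1/6.
So LHS = 1/6.
∫_0^1 v(x) φ(x) dx = ∫_0^1 (2*x^3 - 2*x^2) dx. Term by term:
  ∫_0^1 2*x^3 dx = 1/2;  ∫_0^1 -2*x^2 dx = -2/3.
Sum: 1/2 − 2/3 = -1/6.
So RHS = -∫_0^1 v(x) φ(x) dx = 1/6.
LHS = RHS, so the identity holds for this test φ.
Moreover u is smooth here and v(x) = u'(x) = -2*x pointwise, so the identity holds for every test function. Hence v is the weak derivative of u.


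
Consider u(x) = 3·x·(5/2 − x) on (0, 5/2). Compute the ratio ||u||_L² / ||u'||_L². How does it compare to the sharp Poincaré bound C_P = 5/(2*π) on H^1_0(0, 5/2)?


||u||_L² / ||u'||_L² = sqrt(10)/4 < C_P = 5/(2*π).

u(x) = 3·x·(5/2 − x), so u'(x) = 15/2 - 6*x.
u(x) = 3·x·(5/2 − x) vanishes at x = 0 and x = 5/2, so u ∈ H^1_0(0, 5/2). Differentiate via the product rule and integrate the resulting polynomials term by term.
  ∫_0^5/2 u² dx = ∫_0^5/2 (9*x^4 - 45*x^3 + 225*x^2/4) dx. Term by term:
    ∫_0^5/2 9*x^4 dx = 5625/32;  ∫_0^5/2 -45*x^3 dx = -28125/64;  ∫_0^5/2 225*x^2/4 dx = 9375/32.
  Sum: 5625/32 − 28125/64 + 9375/32 = 1875/64.
  ∫_0^5/2 (u')² dx = ∫_0^5/2 (36*x^2 - 90*x + 225/4) dx. Term by term:
    ∫_0^5/2 36*x^2 dx = 375/2;  ∫_0^5/2 -90*x dx = -1125/4;  ∫_0^5/2 225/4 dx = 1125/8.
  Sum: 375/2 − 1125/4 + 1125/8 = 375/8.
∫_0^5/2 u² dx = 1875/64, so ||u||_L² = 25*sqrt(3)/8.
∫_0^5/2 (u')² dx = 375/8, so ||u'||_L² = 5*sqrt(30)/4.
Ratio ||u||_L² / ||u'||_L² = sqrt(10)/4.
Sharp Poincaré constant on H^1_0(0, 5/2) is C_P = L/π = 5/(2*π), achieved by sin(2*π/5·x).
A polynomial bump cannot attain the sharp Poincaré constant (only the first sine eigenfunction does), so the ratio is strictly less than C_P, consistent with ||u||_L² ≤ C_P ||u'||_L².


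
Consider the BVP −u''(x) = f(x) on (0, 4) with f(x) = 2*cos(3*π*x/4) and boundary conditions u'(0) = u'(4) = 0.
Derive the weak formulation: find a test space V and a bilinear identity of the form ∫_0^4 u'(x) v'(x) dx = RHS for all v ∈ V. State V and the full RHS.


V = H^1(0, 4) (no boundary constraint on v; u is determined up to an additive constant); weak form: ∫_0^4 u'v' dx = ∫_0^4 (2*cos(3*π*x/4)) v dx for all v ∈ V.

Multiply both sides by a test function v and integrate from 0 to 4:
  ∫_0^4 −u''(x) v(x) dx = ∫_0^4 f(x) v(x) dx.
Integrate the LHS by parts once:
  ∫_0^4 −u'' v dx = −[u'(x) v(x)]_0^4 + ∫_0^4 u'(x) v'(x) dx.
Thus ∫_0^4 u'(x) v'(x) dx = ∫_0^4 f(x) v(x) dx + [u'(x) v(x)]_0^4.
Choose V so that boundary terms are either known or forced to vanish.
u has homogeneous Neumann: u'(0) = u'(4) = 0. So [u' v]_0^4 = 0·v(4) − 0·v(0) = 0 for any v; take V = H^1(0, 4).
Weak formulation: find u (satisfying any essential BC) such that ∫_0^4 u'(x) v'(x) dx = ∫_0^4 f v dx for all v ∈ V (homogeneous Neumann, so boundary terms vanish).
Substituting f(x) = 2*cos(3*π*x/4), the right-hand side is ∫_0^4 (2*cos(3*π*x/4)) v dx.
Compatibility check (pure Neumann): taking v ≡ 1 ∈ V gives 0 = ∫_0^4 f dx + (0) − (0), i.e. ∫_0^4 f dx must equal u'(0) − u'(4) = 0. Indeed ∫_0^4 (2*cos(3*π*x/4)) dx = 0, so the data are compatible. The solution is then unique only up to an additive constant (fix it e.g. by requiring ∫_0^4 u dx = 0).


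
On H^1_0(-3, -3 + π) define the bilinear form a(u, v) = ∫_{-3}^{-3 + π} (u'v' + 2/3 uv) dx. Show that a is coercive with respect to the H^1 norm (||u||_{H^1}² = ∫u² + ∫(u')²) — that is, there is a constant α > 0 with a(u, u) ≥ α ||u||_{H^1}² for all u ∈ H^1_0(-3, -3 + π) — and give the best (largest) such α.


α = 5/6

Coercivity of a(·,·) on H^1_0(-3, -3 + π) means a(u, u) ≥ α ||u||_{H^1}² for every u ∈ H^1_0.
The interval has length L = π, and Poincaré/coercivity depend only on L. Here a(u, u) = ∫(u')² + (2/3)·∫u².
Here 0 < c = 2/3 < 1. The condition a(u,u) ≥ α||u||_{H^1}² reads (1−α)∫(u')² ≥ (α−c)∫u². Any admissible α is ≤ 1 (rapidly oscillating u have ∫u²/∫(u')² → 0), and α = 1 would force 0 ≥ (1−c)∫u², impossible since c < 1; so 1−α > 0. By the sharp Poincaré inequality on H^1_0 of an interval of length L, ∫(u')² ≥ (π/L)²∫u² with equality for the first sine mode sin(π(x−x₀)/L) (x₀ the left endpoint), so the inequality holds for all u iff (1−α)(π/L)² ≥ α − c, i.e. α ≤ ((π/L)² + c)/((π/L)² + 1) = (1 + c(L/π)²)/(1 + (L/π)²). With (π/L)² = 1 and c = 2/3, the largest admissible constant is α = ((π/L)² + c)/((π/L)² + 1).
Simplifying, α = 5/6.


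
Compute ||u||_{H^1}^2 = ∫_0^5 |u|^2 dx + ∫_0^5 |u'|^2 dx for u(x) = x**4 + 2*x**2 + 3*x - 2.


||u||_{H^1}^2 = 30391295/63

The H^1 norm (squared) on an interval (0, L) is
  ||u||_{H^1}^2 = ∫_0^L u(x)^2 dx + ∫_0^L u'(x)^2 dx.
Compute u'(x) = 4*x**3 + 4*x + 3.
Then u(x)^2 = x**8 + 4*x**6 + 6*x**5 + 12*x**3 + x**2 - 12*x + 4 and u'(x)^2 = 16*x**6 + 32*x**4 + 24*x**3 + 16*x**2 + 24*x + 9.
Integrate each monomial from 0 to 5 using ∫_0^5 c·x^n dx = c·5^(n+1)/(n+1):
  ∫_0^5 u(x)^2 dx = ∫_0^5 (x^8 + 4*x^6 + 6*x^5 + 12*x^3 + x^2 - 12*x + 4) dx. Term by term:
    ∫_0^5 x^8 dx = 1953125/9;  ∫_0^5 4*x^6 dx = 312500/7;  ∫_0^5 6*x^5 dx = 15625;
    ∫_0^5 12*x^3 dx = 1875;  ∫_0^5 x^2 dx = 125/3;  ∫_0^5 -12*x dx = -150;
    ∫_0^5 4 dx = 20.
  Sum: 1953125/9 + 312500/7 + 15625 + 1875 + 125/3 − 150 + 20 = 17581310/63.
  ∫_0^5 u'(x)^2 dx = ∫_0^5 (16*x^6 + 32*x^4 + 24*x^3 + 16*x^2 + 24*x + 9) dx. Term by term:
    ∫_0^5 16*x^6 dx = 1250000/7;  ∫_0^5 32*x^4 dx = 20000;  ∫_0^5 24*x^3 dx = 3750;
    ∫_0^5 16*x^2 dx = 2000/3;  ∫_0^5 24*x dx = 300;  ∫_0^5 9 dx = 45.
  Sum: 1250000/7 + 20000 + 3750 + 2000/3 + 300 + 45 = 4269995/21.
Adding: ||u||_{H^1}^2 = 17581310/63 + 4269995/21 = 30391295/63.


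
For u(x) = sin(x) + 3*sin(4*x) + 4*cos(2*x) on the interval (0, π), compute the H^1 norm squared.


||u||_{H^1(0,π)}^2 = -80/3 + 235*π/2

u'(x) = -8*sin(2*x) + cos(x) + 12*cos(4*x).
Expand u² and (u')² and integrate term by term on (0, π), using: for integers n ≥ 1, ∫_0^π sin²(nx) dx = ∫_0^π cos²(nx) dx = π/2; for n ≠ n', ∫_0^π sin(nx)sin(n'x) dx = ∫_0^π cos(nx)cos(n'x) dx = 0; and by product-to-sum, ∫_0^π sin(nx)cos(n'x) dx = ½∫_0^π [sin((n+n')x) + sin((n−n')x)] dx, which is 0 when n+n' is even and 2n/(n²−n'²) when n+n' is odd (it need not vanish on (0, π)).
  u² squared terms: (3)²·∫sin(4x)² dx = 9·π/2 = 9*π/2;  (4)²·∫cos(2x)² dx = 16·π/2 = 8*π;  (1)²·∫sin(x)² dx = 1·π/2 = π/2.
  u² cross terms: 2·(3)·(4)·∫sin(4x)·cos(2x) dx = 24·(0) = 0;  2·(3)·(1)·∫sin(4x)·sin(x) dx = 6·(0) = 0;  2·(4)·(1)·∫cos(2x)·sin(x) dx = 8·(-2/3) = -16/3.
  So ∫_0^π u² dx = 9*π/2 + 8*π + π/2 + 0 + 0 − 16/3 = -16/3 + 13*π.
  (u')² squared terms: (-8)²·∫sin(2x)² dx = 64·π/2 = 32*π;  (12)²·∫cos(4x)² dx = 144·π/2 = 72*π;  (1)²·∫cos(x)² dx = 1·π/2 = π/2.
  (u')² cross terms: 2·(-8)·(12)·∫sin(2x)·cos(4x) dx = -192·(0) = 0;  2·(-8)·(1)·∫sin(2x)·cos(x) dx = -16·(4/3) = -64/3;  2·(12)·(1)·∫cos(4x)·cos(x) dx = 24·(0) = 0.
  So ∫_0^π (u')² dx = 32*π + 72*π + π/2 + 0 − 64/3 + 0 = -64/3 + 209*π/2.
||u||_{H^1}^2 = (-16/3 + 13*π) + (-64/3 + 209*π/2) = -80/3 + 235*π/2.


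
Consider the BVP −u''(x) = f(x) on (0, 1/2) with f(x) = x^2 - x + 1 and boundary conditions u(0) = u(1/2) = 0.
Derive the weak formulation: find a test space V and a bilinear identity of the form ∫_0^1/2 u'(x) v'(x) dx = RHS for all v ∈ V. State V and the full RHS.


V = H^1_0(0, 1/2) (so v(0) = v(1/2) = 0); weak form: ∫_0^1/2 u'v' dx = ∫_0^1/2 (x^2 - x + 1) v dx for all v ∈ V.

Multiply both sides by a test function v and integrate from 0 to 1/2:
  ∫_0^1/2 −u''(x) v(x) dx = ∫_0^1/2 f(x) v(x) dx.
Integrate the LHS by parts once:
  ∫_0^1/2 −u'' v dx = −[u'(x) v(x)]_0^1/2 + ∫_0^1/2 u'(x) v'(x) dx.
Thus ∫_0^1/2 u'(x) v'(x) dx = ∫_0^1/2 f(x) v(x) dx + [u'(x) v(x)]_0^1/2.
Choose V so that boundary terms are either known or forced to vanish.
u is Dirichlet: u(0) = u(1/2) = 0. Let V = H^1_0(0, 1/2); then v(0) = v(1/2) = 0, and [u' v]_0^1/2 = 0.
Weak formulation: find u (satisfying any essential BC) such that ∫_0^1/2 u'(x) v'(x) dx = ∫_0^1/2 f v dx for all v ∈ V.
Substituting f(x) = x^2 - x + 1, the right-hand side is ∫_0^1/2 (x^2 - x + 1) v dx.


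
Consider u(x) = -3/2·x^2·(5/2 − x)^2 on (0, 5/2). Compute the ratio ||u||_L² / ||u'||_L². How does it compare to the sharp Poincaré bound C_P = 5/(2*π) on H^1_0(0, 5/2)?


||u||_L² / ||u'||_L² = 5*sqrt(3)/12 < C_P = 5/(2*π).

u(x) = -3/2·x^2·(5/2 − x)^2, so u'(x) = 3*x*(-8*x^2 + 30*x - 25)/4.
u(x) = -3/2·x^2·(5/2 − x)^2 vanishes at x = 0 and x = 5/2, so u ∈ H^1_0(0, 5/2). Differentiate via the product rule and integrate the resulting polynomials term by term.
  ∫_0^5/2 u² dx = ∫_0^5/2 (9*x^8/4 - 45*x^7/2 + 675*x^6/8 - 1125*x^5/8 + 5625*x^4/64) dx. Term by term:
    ∫_0^5/2 9*x^8/4 dx = 1953125/2048;  ∫_0^5/2 -45*x^7/2 dx = -17578125/4096;  ∫_0^5/2 675*x^6/8 dx = 52734375/7168;
    ∫_0^5/2 -1125*x^5/8 dx = -5859375/1024;  ∫_0^5/2 5625*x^4/64 dx = 3515625/2048.
  Sum: 1953125/2048 − 17578125/4096 + 52734375/7168 − 5859375/1024 + 3515625/2048 = 390625/28672.
  ∫_0^5/2 (u')² dx = ∫_0^5/2 (36*x^6 - 270*x^5 + 2925*x^4/4 - 3375*x^3/4 + 5625*x^2/16) dx. Term by term:
    ∫_0^5/2 36*x^6 dx = 703125/224;  ∫_0^5/2 -270*x^5 dx = -703125/64;  ∫_0^5/2 2925*x^4/4 dx = 1828125/128;
    ∫_0^5/2 -3375*x^3/4 dx = -2109375/256;  ∫_0^5/2 5625*x^2/16 dx = 234375/128.
  Sum: 703125/224 − 703125/64 + 1828125/128 − 2109375/256 + 234375/128 = 46875/1792.
∫_0^5/2 u² dx = 390625/28672, so ||u||_L² = 625*sqrt(7)/448.
∫_0^5/2 (u')² dx = 46875/1792, so ||u'||_L² = 125*sqrt(21)/112.
Ratio ||u||_L² / ||u'||_L² = 5*sqrt(3)/12.
Sharp Poincaré constant on H^1_0(0, 5/2) is C_P = L/π = 5/(2*π), achieved by sin(2*π/5·x).
A polynomial bump cannot attain the sharp Poincaré constant (only the first sine eigenfunction does), so the ratio is strictly less than C_P, consistent with ||u||_L² ≤ C_P ||u'||_L².


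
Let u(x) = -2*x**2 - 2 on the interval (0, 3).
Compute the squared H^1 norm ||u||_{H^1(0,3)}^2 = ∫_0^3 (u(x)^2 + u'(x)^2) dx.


||u||_{H^1}^2 = 2112/5

The H^1 norm (squared) on an interval (0, L) is
  ||u||_{H^1}^2 = ∫_0^L u(x)^2 dx + ∫_0^L u'(x)^2 dx.
Compute u'(x) = -4*x.
Then u(x)^2 = 4*x**4 + 8*x**2 + 4 and u'(x)^2 = 16*x**2.
Integrate each monomial from 0 to 3 using ∫_0^3 c·x^n dx = c·3^(n+1)/(n+1):
  ∫_0^3 u(x)^2 dx = ∫_0^3 (4*x^4 + 8*x^2 + 4) dx. Term by term:
    ∫_0^3 4*x^4 dx = 972/5;  ∫_0^3 8*x^2 dx = 72;  ∫_0^3 4 dx = 12.
  Sum: 972/5 + 72 + 12 = 1392/5.
  ∫_0^3 u'(x)^2 dx = ∫_0^3 (16*x^2) dx. Term by term:
    ∫_0^3 16*x^2 dx = 144.
Adding: ||u||_{H^1}^2 = 1392/5 + 144 = 2112/5.


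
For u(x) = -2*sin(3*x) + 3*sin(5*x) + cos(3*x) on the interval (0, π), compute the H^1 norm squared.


||u||_{H^1(0,π)}^2 = 142*π

u'(x) = -3*sin(3*x) - 6*cos(3*x) + 15*cos(5*x).
Expand u² and (u')² and integrate term by term on (0, π), using: for integers n ≥ 1, ∫_0^π sin²(nx) dx = ∫_0^π cos²(nx) dx = π/2; for n ≠ n', ∫_0^π sin(nx)sin(n'x) dx = ∫_0^π cos(nx)cos(n'x) dx = 0; and by product-to-sum, ∫_0^π sin(nx)cos(n'x) dx = ½∫_0^π [sin((n+n')x) + sin((n−n')x)] dx, which is 0 when n+n' is even and 2n/(n²−n'²) when n+n' is odd (it need not vanish on (0, π)).
  u² squared terms: (-2)²·∫sin(3x)² dx = 4·π/2 = 2*π;  (3)²·∫sin(5x)² dx = 9·π/2 = 9*π/2;  (1)²·∫cos(3x)² dx = 1·π/2 = π/2.
  u² cross terms: 2·(-2)·(3)·∫sin(3x)·sin(5x) dx = -12·(0) = 0;  2·(-2)·(1)·∫sin(3x)·cos(3x) dx = -4·(0) = 0;  2·(3)·(1)·∫sin(5x)·cos(3x) dx = 6·(0) = 0.
  So ∫_0^π u² dx = 2*π + 9*π/2 + π/2 + 0 + 0 + 0 = 7*π.
  (u')² squared terms: (-6)²·∫cos(3x)² dx = 36·π/2 = 18*π;  (-3)²·∫sin(3x)² dx = 9·π/2 = 9*π/2;  (15)²·∫cos(5x)² dx = 225·π/2 = 225*π/2.
  (u')² cross terms: 2·(-6)·(-3)·∫cos(3x)·sin(3x) dx = 36·(0) = 0;  2·(-6)·(15)·∫cos(3x)·cos(5x) dx = -180·(0) = 0;  2·(-3)·(15)·∫sin(3x)·cos(5x) dx = -90·(0) = 0.
  So ∫_0^π (u')² dx = 18*π + 9*π/2 + 225*π/2 + 0 + 0 + 0 = 135*π.
||u||_{H^1}^2 = (7*π) + (135*π) = 142*π.


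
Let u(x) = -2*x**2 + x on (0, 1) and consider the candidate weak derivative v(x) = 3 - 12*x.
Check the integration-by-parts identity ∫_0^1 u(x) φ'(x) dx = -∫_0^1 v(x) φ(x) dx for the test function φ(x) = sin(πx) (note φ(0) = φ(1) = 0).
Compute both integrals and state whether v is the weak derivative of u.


LHS = 2/π, RHS = 6/π. No, v is not the weak derivative of u.

u(x) = -2*x**2 + x, classical derivative u'(x) = 1 - 4*x.
φ(x) = sin(πx), so φ'(x) = π*cos(π*x).
Note φ(0) = φ(1) = 0, so the boundary term u·φ vanishes.
LHS = ∫_0^1 u(x) φ'(x) dx = ∫_0^1 (-2*π*x^2*cos(π*x) + π*x*cos(π*x)) dx. Term by term:
  ∫_0^1 π*x*cos(π*x) dx = -2/π;  ∫_0^1 -2*π*x^2*cos(π*x) dx = 4/π.
Sum: -2/π + 4/π = 2/π.
So LHS = 2/π.
∫_0^1 v(x) φ(x) dx = ∫_0^1 (-12*x*sin(π*x) + 3*sin(π*x)) dx. Term by term:
  ∫_0^1 3*sin(π*x) dx = 6/π;  ∫_0^1 -12*x*sin(π*x) dx = -12/π.
Sum: 6/π − 12/π = -6/π.
So RHS = -∫_0^1 v(x) φ(x) dx = 6/π.
LHS − RHS = -4/π ≠ 0, so the identity fails.
(For a valid weak derivative the identity must hold for EVERY test function, in particular this one. The failure shows v is NOT the weak derivative of u.)
Correct weak derivative would be u'(x) = 1 - 4*x.


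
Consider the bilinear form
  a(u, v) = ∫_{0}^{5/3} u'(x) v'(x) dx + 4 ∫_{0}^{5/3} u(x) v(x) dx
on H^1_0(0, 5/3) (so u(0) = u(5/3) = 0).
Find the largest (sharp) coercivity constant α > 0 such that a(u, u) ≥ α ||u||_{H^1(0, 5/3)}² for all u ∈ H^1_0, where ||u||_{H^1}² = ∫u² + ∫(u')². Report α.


α = 1

Coercivity of a(·,·) on H^1_0(0, 5/3) means a(u, u) ≥ α ||u||_{H^1}² for every u ∈ H^1_0.
The interval has length L = 5/3, and Poincaré/coercivity depend only on L. Here a(u, u) = ∫(u')² + (4)·∫u².
Here c = 4 ≥ 1, so a(u,u) = ∫(u')² + c∫u² ≥ ∫(u')² + ∫u² = ||u||_{H^1}², i.e. α = 1 works. No larger α is possible: a(u,u) ≥ α||u||_{H^1}² means (1−α)∫(u')² ≥ (α−c)∫u², and for the modes u_n = sin(nπ(x−x₀)/L) (x₀ the left endpoint) one has ∫u_n²/∫(u_n')² = (L/(nπ))² → 0, so a(u_n,u_n)/||u_n||_{H^1}² → 1. Hence the optimal constant is α = 1.
Therefore α = 1.


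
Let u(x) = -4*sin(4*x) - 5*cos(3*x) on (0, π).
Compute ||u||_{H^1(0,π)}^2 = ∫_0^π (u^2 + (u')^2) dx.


||u||_{H^1(0,π)}^2 = 3200/7 + 261*π

u'(x) = 15*sin(3*x) - 16*cos(4*x).
Expand u² and (u')² and integrate term by term on (0, π), using: for integers n ≥ 1, ∫_0^π sin²(nx) dx = ∫_0^π cos²(nx) dx = π/2; for n ≠ n', ∫_0^π sin(nx)sin(n'x) dx = ∫_0^π cos(nx)cos(n'x) dx = 0; and by product-to-sum, ∫_0^π sin(nx)cos(n'x) dx = ½∫_0^π [sin((n+n')x) + sin((n−n')x)] dx, which is 0 when n+n' is even and 2n/(n²−n'²) when n+n' is odd (it need not vanish on (0, π)).
  u² squared terms: (-5)²·∫cos(3x)² dx = 25·π/2 = 25*π/2;  (-4)²·∫sin(4x)² dx = 16·π/2 = 8*π.
  u² cross terms: 2·(-5)·(-4)·∫cos(3x)·sin(4x) dx = 40·(8/7) = 320/7.
  So ∫_0^π u² dx = 25*π/2 + 8*π + 320/7 = 320/7 + 41*π/2.
  (u')² squared terms: (-16)²·∫cos(4x)² dx = 256·π/2 = 128*π;  (15)²·∫sin(3x)² dx = 225·π/2 = 225*π/2.
  (u')² cross terms: 2·(-16)·(15)·∫cos(4x)·sin(3x) dx = -480·(-6/7) = 2880/7.
  So ∫_0^π (u')² dx = 128*π + 225*π/2 + 2880/7 = 2880/7 + 481*π/2.
||u||_{H^1}^2 = (320/7 + 41*π/2) + (2880/7 + 481*π/2) = 3200/7 + 261*π.


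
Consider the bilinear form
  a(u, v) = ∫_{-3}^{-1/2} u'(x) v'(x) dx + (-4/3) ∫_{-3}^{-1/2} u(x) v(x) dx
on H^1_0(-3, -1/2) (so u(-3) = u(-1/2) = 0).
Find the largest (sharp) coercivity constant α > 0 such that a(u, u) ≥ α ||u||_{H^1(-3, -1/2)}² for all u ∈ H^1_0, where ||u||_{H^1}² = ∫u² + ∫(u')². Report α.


α = 4*(-25 + 3*π^2)/(3*(25 + 4*π^2))

Coercivity of a(·,·) on H^1_0(-3, -1/2) means a(u, u) ≥ α ||u||_{H^1}² for every u ∈ H^1_0.
The interval has length L = 5/2, and Poincaré/coercivity depend only on L. Here a(u, u) = ∫(u')² + (-4/3)·∫u².
Here c = -4/3 < 0 with |c| < (π/L)² = 4*π^2/25, so coercivity still holds. The condition a(u,u) ≥ α||u||_{H^1}² reads (1−α)∫(u')² ≥ (α−c)∫u². Any admissible α is ≤ 1 (rapidly oscillating u have ∫u²/∫(u')² → 0), and α = 1 would force 0 ≥ (1−c)∫u², impossible since c < 1; so 1−α > 0. By the sharp Poincaré inequality on H^1_0 of an interval of length L, ∫(u')² ≥ (π/L)²∫u² with equality for the first sine mode sin(π(x−x₀)/L) (x₀ the left endpoint), so the inequality holds for all u iff (1−α)(π/L)² ≥ α − c, i.e. α ≤ ((π/L)² + c)/((π/L)² + 1) = (1 + c(L/π)²)/(1 + (L/π)²). (Direct route, valid since c ≤ 0: Poincaré gives c∫u² ≥ c(L/π)²∫(u')², so a(u,u) ≥ (1 + c(L/π)²)∫(u')², while ||u||_{H^1}² ≤ (1 + (L/π)²)∫(u')²; dividing yields the same α.) With (π/L)² = 4*π^2/25 and c = -4/3, the largest admissible constant is α = ((π/L)² + c)/((π/L)² + 1).
Simplifying, α = 4*(-25 + 3*π^2)/(3*(25 + 4*π^2)).


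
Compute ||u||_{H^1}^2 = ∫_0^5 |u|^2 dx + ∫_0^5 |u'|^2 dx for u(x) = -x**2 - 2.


||u||_{H^1}^2 = 2935/3

The H^1 norm (squared) on an interval (0, L) is
  ||u||_{H^1}^2 = ∫_0^L u(x)^2 dx + ∫_0^L u'(x)^2 dx.
Compute u'(x) = -2*x.
Then u(x)^2 = x**4 + 4*x**2 + 4 and u'(x)^2 = 4*x**2.
Integrate each monomial from 0 to 5 using ∫_0^5 c·x^n dx = c·5^(n+1)/(n+1):
  ∫_0^5 u(x)^2 dx = ∫_0^5 (x^4 + 4*x^2 + 4) dx. Term by term:
    ∫_0^5 x^4 dx = 625;  ∫_0^5 4*x^2 dx = 500/3;  ∫_0^5 4 dx = 20.
  Sum: 625 + 500/3 + 20 = 2435/3.
  ∫_0^5 u'(x)^2 dx = ∫_0^5 (4*x^2) dx. Term by term:
    ∫_0^5 4*x^2 dx = 500/3.
Adding: ||u||_{H^1}^2 = 2435/3 + 500/3 = 2935/3.


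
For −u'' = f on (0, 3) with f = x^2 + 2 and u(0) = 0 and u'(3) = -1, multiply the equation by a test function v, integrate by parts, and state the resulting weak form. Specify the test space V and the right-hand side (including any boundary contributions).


V = {v ∈ H^1(0, 3) : v(0) = 0} (test functions vanish at x = 0 where u is specified); weak form: ∫_0^3 u'v' dx = ∫_0^3 (x^2 + 2) v dx − v(3) for all v ∈ V.

Multiply both sides by a test function v and integrate from 0 to 3:
  ∫_0^3 −u''(x) v(x) dx = ∫_0^3 f(x) v(x) dx.
Integrate the LHS by parts once:
  ∫_0^3 −u'' v dx = −[u'(x) v(x)]_0^3 + ∫_0^3 u'(x) v'(x) dx.
Thus ∫_0^3 u'(x) v'(x) dx = ∫_0^3 f(x) v(x) dx + [u'(x) v(x)]_0^3.
Choose V so that boundary terms are either known or forced to vanish.
Mixed BC: u(0) = 0 (Dirichlet) and u'(3) = -1 (Neumann). Define V = {v ∈ H^1(0, 3) : v(0) = 0}. Then [u' v]_0^3 = u'(3)·v(3) − u'(0)·0 = − v(3).
Weak formulation: find u (satisfying any essential BC) such that ∫_0^3 u'(x) v'(x) dx = ∫_0^3 f v dx − v(3) for all v ∈ V (Dirichlet at 0 absorbed into V; Neumann datum at x = 3 contributes the boundary term).
Substituting f(x) = x^2 + 2, the right-hand side is ∫_0^3 (x^2 + 2) v dx − v(3).


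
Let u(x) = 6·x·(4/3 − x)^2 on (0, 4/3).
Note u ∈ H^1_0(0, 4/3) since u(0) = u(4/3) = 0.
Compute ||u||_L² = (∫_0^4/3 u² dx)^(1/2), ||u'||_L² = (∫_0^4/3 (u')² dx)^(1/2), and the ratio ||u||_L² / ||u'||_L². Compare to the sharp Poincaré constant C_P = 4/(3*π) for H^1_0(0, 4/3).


||u||_L² / ||u'||_L² = 2*sqrt(14)/21 < C_P = 4/(3*π).

u(x) = 6·x·(4/3 − x)^2, so u'(x) = 2*(x - 4/3)*(9*x - 4).
u(x) = 6·x·(4/3 − x)^2 vanishes at x = 0 and x = 4/3, so u ∈ H^1_0(0, 4/3). Differentiate via the product rule and integrate the resulting polynomials term by term.
  ∫_0^4/3 u² dx = ∫_0^4/3 (36*x^6 - 192*x^5 + 384*x^4 - 1024*x^3/3 + 1024*x^2/9) dx. Term by term:
    ∫_0^4/3 36*x^6 dx = 65536/1701;  ∫_0^4/3 -192*x^5 dx = -131072/729;  ∫_0^4/3 384*x^4 dx = 131072/405;
    ∫_0^4/3 -1024*x^3/3 dx = -65536/243;  ∫_0^4/3 1024*x^2/9 dx = 65536/729.
  Sum: 65536/1701 − 131072/729 + 131072/405 − 65536/243 + 65536/729 = 65536/25515.
  ∫_0^4/3 (u')² dx = ∫_0^4/3 (324*x^4 - 1152*x^3 + 1408*x^2 - 2048*x/3 + 1024/9) dx. Term by term:
    ∫_0^4/3 324*x^4 dx = 4096/15;  ∫_0^4/3 -1152*x^3 dx = -8192/9;  ∫_0^4/3 1408*x^2 dx = 90112/81;
    ∫_0^4/3 -2048*x/3 dx = -16384/27;  ∫_0^4/3 1024/9 dx = 4096/27.
  Sum: 4096/15 − 8192/9 + 90112/81 − 16384/27 + 4096/27 = 8192/405.
∫_0^4/3 u² dx = 65536/25515, so ||u||_L² = 256*sqrt(35)/945.
∫_0^4/3 (u')² dx = 8192/405, so ||u'||_L² = 64*sqrt(10)/45.
Ratio ||u||_L² / ||u'||_L² = 2*sqrt(14)/21.
Sharp Poincaré constant on H^1_0(0, 4/3) is C_P = L/π = 4/(3*π), achieved by sin(3*π/4·x).
A polynomial bump cannot attain the sharp Poincaré constant (only the first sine eigenfunction does), so the ratio is strictly less than C_P, consistent with ||u||_L² ≤ C_P ||u'||_L².


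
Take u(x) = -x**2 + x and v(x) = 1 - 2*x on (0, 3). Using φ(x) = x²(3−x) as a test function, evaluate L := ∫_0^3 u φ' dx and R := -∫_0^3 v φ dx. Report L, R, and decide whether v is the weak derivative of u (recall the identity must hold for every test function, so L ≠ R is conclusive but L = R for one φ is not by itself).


LHS = 351/20, RHS = 351/20. Yes, v = u' weakly.

u(x) = -x**2 + x, classical derivative u'(x) = 1 - 2*x.
φ(x) = x²(3−x), so φ'(x) = 3*x*(2 - x).
Note φ(0) = φ(3) = 0, so the boundary term u·φ vanishes.
LHS = ∫_0^3 u(x) φ'(x) dx = ∫_0^3 (3*x^4 - 9*x^3 + 6*x^2) dx. Term by term:
  ∫_0^3 3*x^4 dx = 729/5;  ∫_0^3 -9*x^3 dx = -729/4;  ∫_0^3 6*x^2 dx = 54.
Sum: 729/5 − 729/4 + 54 = 351/20.
So LHS = 351/20.
∫_0^3 v(x) φ(x) dx = ∫_0^3 (2*x^4 - 7*x^3 + 3*x^2) dx. Term by term:
  ∫_0^3 2*x^4 dx = 486/5;  ∫_0^3 -7*x^3 dx = -567/4;  ∫_0^3 3*x^2 dx = 27.
Sum: 486/5 − 567/4 + 27 = -351/20.
So RHS = -∫_0^3 v(x) φ(x) dx = 351/20.
LHS = RHS, so the identity holds for this test φ.
Moreover u is smooth here and v(x) = u'(x) = 1 - 2*x pointwise, so the identity holds for every test function. Hence v is the weak derivative of u.


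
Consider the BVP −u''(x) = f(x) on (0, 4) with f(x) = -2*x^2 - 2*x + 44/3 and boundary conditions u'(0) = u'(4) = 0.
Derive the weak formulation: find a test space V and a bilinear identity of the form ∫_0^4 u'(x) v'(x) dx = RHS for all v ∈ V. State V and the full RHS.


V = H^1(0, 4) (no boundary constraint on v; u is determined up to an additive constant); weak form: ∫_0^4 u'v' dx = ∫_0^4 (-2*x^2 - 2*x + 44/3) v dx for all v ∈ V.

Multiply both sides by a test function v and integrate from 0 to 4:
  ∫_0^4 −u''(x) v(x) dx = ∫_0^4 f(x) v(x) dx.
Integrate the LHS by parts once:
  ∫_0^4 −u'' v dx = −[u'(x) v(x)]_0^4 + ∫_0^4 u'(x) v'(x) dx.
Thus ∫_0^4 u'(x) v'(x) dx = ∫_0^4 f(x) v(x) dx + [u'(x) v(x)]_0^4.
Choose V so that boundary terms are either known or forced to vanish.
u has homogeneous Neumann: u'(0) = u'(4) = 0. So [u' v]_0^4 = 0·v(4) − 0·v(0) = 0 for any v; take V = H^1(0, 4).
Weak formulation: find u (satisfying any essential BC) such that ∫_0^4 u'(x) v'(x) dx = ∫_0^4 f v dx for all v ∈ V (homogeneous Neumann, so boundary terms vanish).
Substituting f(x) = -2*x^2 - 2*x + 44/3, the right-hand side is ∫_0^4 (-2*x^2 - 2*x + 44/3) v dx.
Compatibility check (pure Neumann): taking v ≡ 1 ∈ V gives 0 = ∫_0^4 f dx + (0) − (0), i.e. ∫_0^4 f dx must equal u'(0) − u'(4) = 0. Indeed ∫_0^4 (-2*x^2 - 2*x + 44/3) dx = 0, so the data are compatible. The solution is then unique only up to an additive constant (fix it e.g. by requiring ∫_0^4 u dx = 0).
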